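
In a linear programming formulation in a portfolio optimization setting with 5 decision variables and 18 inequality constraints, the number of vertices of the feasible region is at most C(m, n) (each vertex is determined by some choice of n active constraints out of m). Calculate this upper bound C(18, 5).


Each vertex corresponds to some choice of n active constraints out of m, so the number of vertices is at most C(m, n) = m! / (n!(m-n)!).
m = 18, n = 5
Numerator: 18 * 17 * 16 * 15 * 14
Denominator: 5! = 120
C(18, 5) = 8568


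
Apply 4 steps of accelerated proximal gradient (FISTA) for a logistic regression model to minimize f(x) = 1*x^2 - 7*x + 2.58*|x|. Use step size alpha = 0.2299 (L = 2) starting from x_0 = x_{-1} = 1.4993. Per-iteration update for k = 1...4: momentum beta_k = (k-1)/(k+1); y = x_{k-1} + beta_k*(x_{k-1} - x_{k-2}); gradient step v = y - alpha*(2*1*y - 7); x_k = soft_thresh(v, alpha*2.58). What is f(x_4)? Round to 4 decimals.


FISTA on f(x) = 1*x^2 - 7*x + 2.58*|x|
L = 2, alpha = 0.2299
Iteration 1: beta = 0.0, y = 1.4993 + 0.0*(1.4993 - 1.4993) = 1.4993
  grad(y) = -4.0014, v = y - alpha*grad = 2.4192
  prox(v) = soft_thresh(2.4192, 0.5931) = 1.8261
Iteration 2: beta = 0.3333, y = 1.8261 + 0.3333*(1.8261 - 1.4993) = 1.935
  grad(y) = -3.13, v = y - alpha*grad = 2.6546
  prox(v) = soft_thresh(2.6546, 0.5931) = 2.0614
Iteration 3: beta = 0.5, y = 2.0614 + 0.5*(2.0614 - 1.8261) = 2.1791
  grad(y) = -2.6417, v = y - alpha*grad = 2.7865
  prox(v) = soft_thresh(2.7865, 0.5931) = 2.1933
Iteration 4: beta = 0.6, y = 2.1933 + 0.6*(2.1933 - 2.0614) = 2.2725
  grad(y) = -2.4551, v = y - alpha*grad = 2.8369
  prox(v) = soft_thresh(2.8369, 0.5931) = 2.2437
f(x_4) = 1*2.2437^2 - 7*2.2437 + 2.58*|2.2437| = -4.883


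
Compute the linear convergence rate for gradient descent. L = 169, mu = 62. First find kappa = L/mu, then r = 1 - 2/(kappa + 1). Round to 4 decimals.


Step 1: Compute the condition number.
kappa = L/mu = 169/62 = 2.7258
Step 2: Compute the convergence rate.
r = 1 - 2/(kappa + 1) = 1 - 2*mu/(L + mu) = (L - mu)/(L + mu) = 107/231 = 0.4632


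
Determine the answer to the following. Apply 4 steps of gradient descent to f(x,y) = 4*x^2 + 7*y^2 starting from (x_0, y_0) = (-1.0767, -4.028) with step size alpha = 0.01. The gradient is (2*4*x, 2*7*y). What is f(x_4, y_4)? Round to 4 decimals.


Gradient descent on f(x,y) = 4*x^2 + 7*y^2.
Starting point: (-1.0767, -4.028), alpha = 0.01
Step 1: grad_x = 2*4*-1.0767 = -8.6136, grad_y = 2*7*-4.028 = -56.392
  x_1 = -1.0767 - 0.01*-8.6136 = -0.9906
  y_1 = -4.028 - 0.01*-56.392 = -3.4641
Step 2: grad_x = 2*4*-0.9906 = -7.9245, grad_y = 2*7*-3.4641 = -48.4971
  x_2 = -0.9906 - 0.01*-7.9245 = -0.9113
  y_2 = -3.4641 - 0.01*-48.4971 = -2.9791
Step 3: grad_x = 2*4*-0.9113 = -7.2906, grad_y = 2*7*-2.9791 = -41.7075
  x_3 = -0.9113 - 0.01*-7.2906 = -0.8384
  y_3 = -2.9791 - 0.01*-41.7075 = -2.562
Step 4: grad_x = 2*4*-0.8384 = -6.7073, grad_y = 2*7*-2.562 = -35.8685
  x_4 = -0.8384 - 0.01*-6.7073 = -0.7713
  y_4 = -2.562 - 0.01*-35.8685 = -2.2033
f(-0.7713, -2.2033) = 4*(-0.7713)^2 + 7*(-2.2033)^2 = 36.3631


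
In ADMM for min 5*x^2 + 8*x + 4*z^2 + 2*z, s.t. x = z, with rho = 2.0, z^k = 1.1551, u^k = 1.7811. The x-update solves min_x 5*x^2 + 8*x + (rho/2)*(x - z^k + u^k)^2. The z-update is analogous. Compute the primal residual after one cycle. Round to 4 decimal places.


ADMM iteration with rho = 2.0, z^k = 1.1551, u^k = 1.7811
Step 1: x-update.
Minimize 5*x^2 + 8*x + (2.0/2)*(x - 1.1551 + 1.7811)^2
FOC: (2*5 + 2.0)*x = -8 + 2.0*(1.1551 - 1.7811)
x^{k+1} = -0.771
Step 2: z-update.
Minimize 4*z^2 + 2*z + (2.0/2)*(-0.771 - z + 1.7811)^2
FOC: (2*4 + 2.0)*z = -2 + 2.0*(-0.771 + 1.7811)
z^{k+1} = 0.002
Step 3: u-update.
u^{k+1} = 1.7811 - 0.771 - 0.002 = 1.0081
Step 4: Primal residual = |-0.771 - 0.002| = 0.773


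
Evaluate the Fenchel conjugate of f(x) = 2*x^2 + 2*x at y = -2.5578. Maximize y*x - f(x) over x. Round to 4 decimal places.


f*(y) = sup_x {y*x - a*x^2 - b*x} = sup_x {(y-b)*x - a*x^2}
FOC: (y - b) - 2a*x = 0 => x* = (y - b)/(2a)
x* = (-2.5578 - 2)/(2*2) = -1.1395
f*(-2.5578) = (y-b)^2/(4a) = (-2.5578 - 2)^2/(4*2)
= 20.7735/8 = 2.5967


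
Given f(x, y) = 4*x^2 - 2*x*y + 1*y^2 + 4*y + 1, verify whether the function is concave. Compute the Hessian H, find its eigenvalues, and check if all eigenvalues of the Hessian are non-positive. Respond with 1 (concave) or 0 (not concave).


The Hessian of f(x,y) = 4*x^2 - 2*x*y + 1*y^2 + 4*y + 1 is:
H = [[8, -2], [-2, 2]]
Trace = 8 + 2 = 10
Determinant = 8*2 - (-2)^2 = 12
Discriminant = (10)^2 - 4*12 = 52.0
Eigenvalues: lambda_1 = 1.3944, lambda_2 = 8.6056
The function is not concave.

0


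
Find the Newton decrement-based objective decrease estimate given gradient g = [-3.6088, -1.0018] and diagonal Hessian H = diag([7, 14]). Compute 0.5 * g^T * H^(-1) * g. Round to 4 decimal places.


Step 1: H is diagonal, so H^(-1) * g = [-0.5155, -0.0716].
Step 2: g^T H^(-1) g = sum_i g_i^2 / H_ii
  = (-3.6088)^2/7 + (-1.0018)^2/14
  = 1.8605 + 0.0717 = 1.9322
Step 3: Objective decrease = 0.5 * g^T H^(-1) g = 0.9661


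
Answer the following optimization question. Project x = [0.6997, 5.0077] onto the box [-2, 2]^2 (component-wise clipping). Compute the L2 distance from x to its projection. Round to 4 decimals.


Project each component onto [-2, 2].
clip(0.6997) = 0.6997, clip(5.0077) = 2.0
Projection = [0.6997, 2.0]
Squared diffs: [0.0, 9.0463]
Distance = sqrt(9.0463) = 3.0077


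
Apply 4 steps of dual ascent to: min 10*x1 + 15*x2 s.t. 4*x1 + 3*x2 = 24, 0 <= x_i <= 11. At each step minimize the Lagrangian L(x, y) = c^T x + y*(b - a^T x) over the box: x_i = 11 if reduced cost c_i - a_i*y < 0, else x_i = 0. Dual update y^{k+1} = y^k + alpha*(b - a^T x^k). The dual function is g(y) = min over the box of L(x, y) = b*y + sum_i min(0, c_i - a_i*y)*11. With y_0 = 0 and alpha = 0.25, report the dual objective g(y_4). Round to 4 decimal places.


Dual ascent for LP: min 10*x1 + 15*x2, 4*x1 + 3*x2 = 24, 0 <= x_i <= 11
Step 1: y^k = 0.0, reduced costs: (10.0, 15.0)
  x^k = (0.0, 0.0), subgradient = b - a^T x = 24.0
  y^{k+1} = 0.0 + 0.25*24.0 = 6.0
Step 2: y^k = 6.0, reduced costs: (-14.0, -3.0)
  x^k = (11.0, 11.0), subgradient = b - a^T x = -53.0
  y^{k+1} = 6.0 + 0.25*-53.0 = -7.25
Step 3: y^k = -7.25, reduced costs: (39.0, 36.75)
  x^k = (0.0, 0.0), subgradient = b - a^T x = 24.0
  y^{k+1} = -7.25 + 0.25*24.0 = -1.25
Step 4: y^k = -1.25, reduced costs: (15.0, 18.75)
  x^k = (0.0, 0.0), subgradient = b - a^T x = 24.0
  y^{k+1} = -1.25 + 0.25*24.0 = 4.75
Dual objective at y_4 = 4.75: reduced costs (-9.0, 0.75), box minimizer x = (11.0, 0.0)
g(y_4) = b*y + (c1 - a1*y)*x1 + (c2 - a2*y)*x2 = 24*4.75 + (-9.0)*11.0 + 0.75*0.0 = 114.0 - 99.0 + 0.0 = 15.0


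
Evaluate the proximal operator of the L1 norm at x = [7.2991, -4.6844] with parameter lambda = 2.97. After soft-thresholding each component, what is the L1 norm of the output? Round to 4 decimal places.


Soft-thresholding with lambda = 2.97:
prox(7.2991) = sign(7.2991)*max(|7.2991| - 2.97, 0) = 4.3291
prox(-4.6844) = sign(-4.6844)*max(|-4.6844| - 2.97, 0) = -1.7144
prox(x) = [4.3291, -1.7144]
||prox(x)||_1 = 4.3291 + 1.7144 = 6.0435


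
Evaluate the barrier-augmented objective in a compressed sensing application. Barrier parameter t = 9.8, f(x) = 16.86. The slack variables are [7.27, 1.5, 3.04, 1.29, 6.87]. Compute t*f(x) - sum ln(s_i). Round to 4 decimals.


Step 1: Compute log-barrier.
ln values: [1.9838, 0.4055, 1.1119, 0.2546, 1.9272]
phi = -(1.9838 + 0.4055 + 1.1119 + 0.2546 + 1.9272) = -5.6829
Step 2: Compute augmented objective.
t*f(x) = 9.8*16.86 = 165.228
Total = 165.228 - 5.6829 = 159.5451


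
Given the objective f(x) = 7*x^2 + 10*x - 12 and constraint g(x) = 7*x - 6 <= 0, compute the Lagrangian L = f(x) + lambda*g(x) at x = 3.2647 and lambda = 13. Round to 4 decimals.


Step 1: Evaluate f(x).
f(3.2647) = 7*3.2647^2 + 10*3.2647 - 12 = 95.2549
Step 2: Evaluate g(x).
g(3.2647) = 7*3.2647 - 6 = 16.8529
Step 3: Compute Lagrangian.
L = 95.2549 + 13*16.8529 = 314.3426


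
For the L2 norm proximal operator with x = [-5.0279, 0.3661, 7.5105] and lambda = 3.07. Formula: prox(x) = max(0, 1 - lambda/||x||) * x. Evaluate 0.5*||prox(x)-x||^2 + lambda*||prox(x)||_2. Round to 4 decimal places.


Step 1: Compute ||x||.
||x|| = 9.0455
Step 2: Compute scaling factor.
scale = max(0, 1 - 3.07/9.0455) = 0.6606
Step 3: prox(x) = [-3.3215, 0.2418, 4.9615]
||prox(x)|| = 5.9755
Step 4: Proximal objective.
0.5*||prox-x||^2 = 4.7125
lambda*||prox|| = 18.3448
Total = 23.0573


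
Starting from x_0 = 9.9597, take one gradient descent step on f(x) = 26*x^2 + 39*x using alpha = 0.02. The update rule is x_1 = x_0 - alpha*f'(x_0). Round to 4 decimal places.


We compute the gradient at x_0 and apply the update.
f'(x) = 52*x + 39
f'(9.9597) = 52*9.9597 + 39 = 556.9044
x_1 = 9.9597 - 0.02*556.9044 = -1.1784


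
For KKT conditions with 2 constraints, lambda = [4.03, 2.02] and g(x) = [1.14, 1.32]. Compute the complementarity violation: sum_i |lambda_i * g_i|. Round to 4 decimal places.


KKT complementary slackness check:
lambda_1 * g_1 = 4.03 * 1.14 = 4.5942
lambda_2 * g_2 = 2.02 * 1.32 = 2.6664
Total violation = 4.5942 + 2.6664 = 7.2606


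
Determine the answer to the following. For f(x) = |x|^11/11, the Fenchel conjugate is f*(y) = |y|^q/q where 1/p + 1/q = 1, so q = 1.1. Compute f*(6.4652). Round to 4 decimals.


The conjugate exponent q satisfies 1/p + 1/q = 1.
p = 11, so q = 11/(11 - 1) = 1.1
|y|^q = 6.4652^1.1 = 7.7918
f*(6.4652) = 7.7918 / 1.1 = 7.0835


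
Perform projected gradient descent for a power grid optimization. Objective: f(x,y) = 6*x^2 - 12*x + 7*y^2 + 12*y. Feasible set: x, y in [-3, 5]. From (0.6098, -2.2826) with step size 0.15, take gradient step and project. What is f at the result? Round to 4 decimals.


Step 1: Compute gradient at (0.6098, -2.2826).
grad_x = 2*6*0.6098 - 12 = -4.6824
grad_y = 2*7*-2.2826 + 12 = -19.9564
Step 2: Gradient step.
x_raw = 0.6098 - 0.15*-4.6824 = 1.3122
y_raw = -2.2826 - 0.15*-19.9564 = 0.7109
Step 3: Project onto [-3, 5].
x_proj = clip(1.3122) = 1.3122
y_proj = clip(0.7109) = 0.7109
Step 4: Evaluate f.
f(1.3122, 0.7109) = 6.6522


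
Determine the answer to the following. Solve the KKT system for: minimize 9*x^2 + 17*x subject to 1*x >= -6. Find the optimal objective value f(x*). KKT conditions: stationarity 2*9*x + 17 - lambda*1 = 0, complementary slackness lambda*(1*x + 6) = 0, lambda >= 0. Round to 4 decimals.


Step 1: Try lambda = 0 (constraint inactive).
Stationarity: 2*9*x + 17 = 0
x* = -17/(2*9) = -17/18 = -0.9444 (rounded; the exact value -17/18 is used below)
Check constraint: 1*-0.9444 = -0.9444 >= -6 -- satisfied.
Step 2: Compute optimal value.
f(x*) = 9*(-17/18)^2 + 17*(-17/18) = -8.0278


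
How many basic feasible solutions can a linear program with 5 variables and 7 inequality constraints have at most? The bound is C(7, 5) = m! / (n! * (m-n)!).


Each vertex corresponds to some choice of n active constraints out of m, so the number of vertices is at most C(m, n) = m! / (n!(m-n)!).
m = 7, n = 5
Numerator: 7 * 6 * 5 * 4 * 3
Denominator: 5! = 120
C(7, 5) = 21


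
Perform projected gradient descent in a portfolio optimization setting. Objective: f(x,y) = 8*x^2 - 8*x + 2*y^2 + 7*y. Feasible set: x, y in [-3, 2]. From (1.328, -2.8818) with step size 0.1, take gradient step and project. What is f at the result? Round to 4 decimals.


Step 1: Compute gradient at (1.328, -2.8818).
grad_x = 2*8*1.328 - 8 = 13.248
grad_y = 2*2*-2.8818 + 7 = -4.5272
Step 2: Gradient step.
x_raw = 1.328 - 0.1*13.248 = 0.0032
y_raw = -2.8818 - 0.1*-4.5272 = -2.4291
Step 3: Project onto [-3, 2].
x_proj = clip(0.0032) = 0.0032
y_proj = clip(-2.4291) = -2.4291
Step 4: Evaluate f.
f(0.0032, -2.4291) = -5.2282


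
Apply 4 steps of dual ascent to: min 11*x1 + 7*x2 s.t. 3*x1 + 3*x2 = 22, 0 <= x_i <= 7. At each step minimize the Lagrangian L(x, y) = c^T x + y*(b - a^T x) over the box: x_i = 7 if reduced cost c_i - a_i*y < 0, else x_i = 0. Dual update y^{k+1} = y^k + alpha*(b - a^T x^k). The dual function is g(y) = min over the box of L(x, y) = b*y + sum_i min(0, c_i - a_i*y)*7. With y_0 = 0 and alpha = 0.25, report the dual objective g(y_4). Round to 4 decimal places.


Dual ascent for LP: min 11*x1 + 7*x2, 3*x1 + 3*x2 = 22, 0 <= x_i <= 7
Step 1: y^k = 0.0, reduced costs: (11.0, 7.0)
  x^k = (0.0, 0.0), subgradient = b - a^T x = 22.0
  y^{k+1} = 0.0 + 0.25*22.0 = 5.5
Step 2: y^k = 5.5, reduced costs: (-5.5, -9.5)
  x^k = (7.0, 7.0), subgradient = b - a^T x = -20.0
  y^{k+1} = 5.5 + 0.25*-20.0 = 0.5
Step 3: y^k = 0.5, reduced costs: (9.5, 5.5)
  x^k = (0.0, 0.0), subgradient = b - a^T x = 22.0
  y^{k+1} = 0.5 + 0.25*22.0 = 6.0
Step 4: y^k = 6.0, reduced costs: (-7.0, -11.0)
  x^k = (7.0, 7.0), subgradient = b - a^T x = -20.0
  y^{k+1} = 6.0 + 0.25*-20.0 = 1.0
Dual objective at y_4 = 1.0: reduced costs (8.0, 4.0), box minimizer x = (0.0, 0.0)
g(y_4) = b*y + (c1 - a1*y)*x1 + (c2 - a2*y)*x2 = 22*1.0 + 8.0*0.0 + 4.0*0.0 = 22.0 + 0.0 + 0.0 = 22.0


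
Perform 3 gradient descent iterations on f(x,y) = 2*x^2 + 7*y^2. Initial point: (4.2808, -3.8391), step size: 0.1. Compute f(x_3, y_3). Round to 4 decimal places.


Gradient descent on f(x,y) = 2*x^2 + 7*y^2.
Starting point: (4.2808, -3.8391), alpha = 0.1
Step 1: grad_x = 2*2*4.2808 = 17.1232, grad_y = 2*7*-3.8391 = -53.7474
  x_1 = 4.2808 - 0.1*17.1232 = 2.5685
  y_1 = -3.8391 - 0.1*-53.7474 = 1.5356
Step 2: grad_x = 2*2*2.5685 = 10.2739, grad_y = 2*7*1.5356 = 21.499
  x_2 = 2.5685 - 0.1*10.2739 = 1.5411
  y_2 = 1.5356 - 0.1*21.499 = -0.6143
Step 3: grad_x = 2*2*1.5411 = 6.1644, grad_y = 2*7*-0.6143 = -8.5996
  x_3 = 1.5411 - 0.1*6.1644 = 0.9247
  y_3 = -0.6143 - 0.1*-8.5996 = 0.2457
f(0.9247, 0.2457) = 2*0.9247^2 + 7*0.2457^2 = 2.1326


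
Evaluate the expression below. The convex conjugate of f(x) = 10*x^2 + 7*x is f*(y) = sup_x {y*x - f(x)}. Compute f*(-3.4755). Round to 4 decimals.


f*(y) = sup_x {y*x - a*x^2 - b*x} = sup_x {(y-b)*x - a*x^2}
FOC: (y - b) - 2a*x = 0 => x* = (y - b)/(2a)
x* = (-3.4755 - 7)/(2*10) = -0.5238
f*(-3.4755) = (y-b)^2/(4a) = (-3.4755 - 7)^2/(4*10)
= 109.7361/40 = 2.7434


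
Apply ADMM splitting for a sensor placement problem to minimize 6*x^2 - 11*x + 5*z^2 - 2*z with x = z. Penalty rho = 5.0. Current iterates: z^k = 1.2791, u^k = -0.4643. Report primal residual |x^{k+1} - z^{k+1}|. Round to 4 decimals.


ADMM iteration with rho = 5.0, z^k = 1.2791, u^k = -0.4643
Step 1: x-update.
Minimize 6*x^2 - 11*x + (5.0/2)*(x - 1.2791 - 0.4643)^2
FOC: (2*6 + 5.0)*x = 11 + 5.0*(1.2791 + 0.4643)
x^{k+1} = 1.1598
Step 2: z-update.
Minimize 5*z^2 - 2*z + (5.0/2)*(1.1598 - z - 0.4643)^2
FOC: (2*5 + 5.0)*z = 2 + 5.0*(1.1598 - 0.4643)
z^{k+1} = 0.3652
Step 3: u-update.
u^{k+1} = -0.4643 + 1.1598 - 0.3652 = 0.3303
Step 4: Primal residual = |1.1598 - 0.3652| = 0.7946


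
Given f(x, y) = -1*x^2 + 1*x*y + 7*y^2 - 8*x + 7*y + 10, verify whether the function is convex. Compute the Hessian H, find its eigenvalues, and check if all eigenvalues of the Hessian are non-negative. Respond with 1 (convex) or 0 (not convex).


The Hessian of f(x,y) = -1*x^2 + 1*x*y + 7*y^2 - 8*x + 7*y + 10 is:
H = [[-2, 1], [1, 14]]
Trace = -2 + 14 = 12
Determinant = -2*14 - (1)^2 = -29
Discriminant = (12)^2 - 4*-29 = 260.0
Eigenvalues: lambda_1 = -2.0623, lambda_2 = 14.0623
The function is not convex.

0


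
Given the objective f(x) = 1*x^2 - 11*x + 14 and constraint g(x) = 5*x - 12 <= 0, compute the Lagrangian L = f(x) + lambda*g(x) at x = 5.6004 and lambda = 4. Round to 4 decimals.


Step 1: Evaluate f(x).
f(5.6004) = 1*5.6004^2 - 11*5.6004 + 14 = -16.2399
Step 2: Evaluate g(x).
g(5.6004) = 5*5.6004 - 12 = 16.002
Step 3: Compute Lagrangian.
L = -16.2399 + 4*16.002 = 47.7681


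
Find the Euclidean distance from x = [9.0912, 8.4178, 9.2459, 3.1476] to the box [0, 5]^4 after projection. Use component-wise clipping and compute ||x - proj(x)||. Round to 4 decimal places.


Project each component onto [0, 5].
clip(9.0912) = 5.0, clip(8.4178) = 5.0, clip(9.2459) = 5.0, clip(3.1476) = 3.1476
Projection = [5.0, 5.0, 5.0, 3.1476]
Squared diffs: [16.7379, 11.6814, 18.0277, 0.0]
Distance = sqrt(46.447) = 6.8152


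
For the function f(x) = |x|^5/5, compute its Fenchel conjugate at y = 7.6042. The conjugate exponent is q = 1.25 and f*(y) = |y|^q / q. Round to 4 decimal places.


The conjugate exponent q satisfies 1/p + 1/q = 1.
p = 5, so q = 5/(5 - 1) = 1.25
|y|^q = 7.6042^1.25 = 12.6275
f*(7.6042) = 12.6275 / 1.25 = 10.102


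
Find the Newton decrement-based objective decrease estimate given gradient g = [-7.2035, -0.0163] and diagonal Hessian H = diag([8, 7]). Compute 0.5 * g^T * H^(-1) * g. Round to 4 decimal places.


Step 1: H is diagonal, so H^(-1) * g = [-0.9004, -0.0023].
Step 2: g^T H^(-1) g = sum_i g_i^2 / H_ii
  = (-7.2035)^2/8 + (-0.0163)^2/7
  = 6.4863 + 0.0 = 6.4863
Step 3: Objective decrease = 0.5 * g^T H^(-1) g = 3.2432


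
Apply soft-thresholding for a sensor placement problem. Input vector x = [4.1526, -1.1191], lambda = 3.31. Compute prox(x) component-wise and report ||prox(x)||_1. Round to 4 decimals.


Soft-thresholding with lambda = 3.31:
prox(4.1526) = sign(4.1526)*max(|4.1526| - 3.31, 0) = 0.8426
prox(-1.1191) = sign(-1.1191)*max(|-1.1191| - 3.31, 0) = 0.0
prox(x) = [0.8426, 0.0]
||prox(x)||_1 = 0.8426 + 0.0 = 0.8426


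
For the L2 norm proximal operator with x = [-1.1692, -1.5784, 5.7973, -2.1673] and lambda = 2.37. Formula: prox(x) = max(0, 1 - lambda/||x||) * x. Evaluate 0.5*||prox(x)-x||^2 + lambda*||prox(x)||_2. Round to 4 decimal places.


Step 1: Compute ||x||.
||x|| = 6.4934
Step 2: Compute scaling factor.
scale = max(0, 1 - 2.37/6.4934) = 0.635
Step 3: prox(x) = [-0.7425, -1.0023, 3.6814, -1.3763]
||prox(x)|| = 4.1234
Step 4: Proximal objective.
0.5*||prox-x||^2 = 2.8085
lambda*||prox|| = 9.7725
Total = 12.5809


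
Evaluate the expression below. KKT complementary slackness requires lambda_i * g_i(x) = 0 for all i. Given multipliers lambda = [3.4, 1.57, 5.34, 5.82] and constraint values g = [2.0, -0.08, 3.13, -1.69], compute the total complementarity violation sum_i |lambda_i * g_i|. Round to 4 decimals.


KKT complementary slackness check:
lambda_1 * g_1 = 3.4 * 2.0 = 6.8
lambda_2 * g_2 = 1.57 * -0.08 = -0.1256
lambda_3 * g_3 = 5.34 * 3.13 = 16.7142
lambda_4 * g_4 = 5.82 * -1.69 = -9.8358
Total violation = 6.8 + 0.1256 + 16.7142 + 9.8358 = 33.4756


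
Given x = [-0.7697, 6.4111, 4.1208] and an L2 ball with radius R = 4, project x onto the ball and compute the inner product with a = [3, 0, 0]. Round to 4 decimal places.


Step 1: Compute ||x|| (intermediates to 6 decimals).
||x|| = sqrt((-0.7697)^2 + 6.4111^2 + 4.1208^2) = 7.660002
Step 2: Project.
Since ||x|| > R, scale = R/||x|| = 4/7.660002 = 0.522193, proj(x) = scale * x
proj(x) = [-0.401932, 3.347832, 2.151853]
Step 3: Dot product.
a^T * proj(x) = 3*(-0.401932) + 0*3.347832 + 0*2.151853 = -1.2058


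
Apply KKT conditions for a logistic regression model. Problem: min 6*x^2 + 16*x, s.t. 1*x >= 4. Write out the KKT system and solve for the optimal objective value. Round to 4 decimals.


Step 1: Try lambda = 0 (constraint inactive).
x_unc = -16/(2*6) = -1.3333
Check: 1*-1.3333 = -1.3333 < 4 -- violated!
Step 2: Constraint must be active: 1*x = 4
x* = 4/1 = 4.0
lambda = (2*6*4.0 + 16)/1 = 64.0
Step 3: Compute optimal value.
f(x*) = 6*4.0^2 + 16*4.0 = 160.0


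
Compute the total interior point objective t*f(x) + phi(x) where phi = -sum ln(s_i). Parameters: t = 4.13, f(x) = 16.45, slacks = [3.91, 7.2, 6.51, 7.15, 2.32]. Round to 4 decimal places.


Step 1: Compute log-barrier.
ln values: [1.3635, 1.9741, 1.8733, 1.9671, 0.8416]
phi = -(1.3635 + 1.9741 + 1.8733 + 1.9671 + 0.8416) = -8.0196
Step 2: Compute augmented objective.
t*f(x) = 4.13*16.45 = 67.9385
Total = 67.9385 - 8.0196 = 59.9189


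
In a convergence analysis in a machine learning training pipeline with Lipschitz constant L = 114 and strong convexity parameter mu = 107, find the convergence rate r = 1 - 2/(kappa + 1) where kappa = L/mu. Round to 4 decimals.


Step 1: Compute the condition number.
kappa = L/mu = 114/107 = 1.0654
Step 2: Compute the convergence rate.
r = 1 - 2/(kappa + 1) = 1 - 2*mu/(L + mu) = (L - mu)/(L + mu) = 7/221 = 0.0317


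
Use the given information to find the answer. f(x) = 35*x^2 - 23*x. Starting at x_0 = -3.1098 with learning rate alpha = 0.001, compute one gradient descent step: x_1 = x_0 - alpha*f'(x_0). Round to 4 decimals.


We compute the gradient at x_0 and apply the update.
f'(x) = 70*x - 23
f'(-3.1098) = 70*-3.1098 - 23 = -240.686
x_1 = -3.1098 - 0.001*-240.686 = -2.8691


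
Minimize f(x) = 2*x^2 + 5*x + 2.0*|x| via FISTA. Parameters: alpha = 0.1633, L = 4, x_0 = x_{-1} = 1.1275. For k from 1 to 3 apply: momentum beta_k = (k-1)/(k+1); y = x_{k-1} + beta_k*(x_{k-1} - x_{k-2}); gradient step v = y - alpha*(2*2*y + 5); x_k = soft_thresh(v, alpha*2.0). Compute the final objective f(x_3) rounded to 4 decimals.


FISTA on f(x) = 2*x^2 + 5*x + 2.0*|x|
L = 4, alpha = 0.1633
Iteration 1: beta = 0.0, y = 1.1275 + 0.0*(1.1275 - 1.1275) = 1.1275
  grad(y) = 9.51, v = y - alpha*grad = -0.4255
  prox(v) = soft_thresh(-0.4255, 0.3266) = -0.0989
Iteration 2: beta = 0.3333, y = -0.0989 + 0.3333*(-0.0989 - 1.1275) = -0.5077
  grad(y) = 2.9693, v = y - alpha*grad = -0.9926
  prox(v) = soft_thresh(-0.9926, 0.3266) = -0.666
Iteration 3: beta = 0.5, y = -0.666 + 0.5*(-0.666 + 0.0989) = -0.9495
  grad(y) = 1.202, v = y - alpha*grad = -1.1458
  prox(v) = soft_thresh(-1.1458, 0.3266) = -0.8192
f(x_3) = 2*(-0.8192)^2 + 5*(-0.8192) + 2.0*|-0.8192| = -1.1154


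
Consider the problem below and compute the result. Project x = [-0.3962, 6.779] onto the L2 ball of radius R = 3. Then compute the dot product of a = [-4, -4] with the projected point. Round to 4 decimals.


Step 1: Compute ||x|| (intermediates to 6 decimals).
||x|| = sqrt((-0.3962)^2 + 6.779^2) = 6.790568
Step 2: Project.
Since ||x|| > R, scale = R/||x|| = 3/6.790568 = 0.441789, proj(x) = scale * x
proj(x) = [-0.175037, 2.994888]
Step 3: Dot product.
a^T * proj(x) = -4*(-0.175037) - 4*2.994888 = -11.2794


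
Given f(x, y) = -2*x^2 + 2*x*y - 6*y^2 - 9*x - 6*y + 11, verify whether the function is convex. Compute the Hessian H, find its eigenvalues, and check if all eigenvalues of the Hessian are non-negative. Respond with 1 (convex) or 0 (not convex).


The Hessian of f(x,y) = -2*x^2 + 2*x*y - 6*y^2 - 9*x - 6*y + 11 is:
H = [[-4, 2], [2, -12]]
Trace = -4 - 12 = -16
Determinant = -4*-12 - (2)^2 = 44
Discriminant = (-16)^2 - 4*44 = 80.0
Eigenvalues: lambda_1 = -12.4721, lambda_2 = -3.5279
The function is not convex.

0


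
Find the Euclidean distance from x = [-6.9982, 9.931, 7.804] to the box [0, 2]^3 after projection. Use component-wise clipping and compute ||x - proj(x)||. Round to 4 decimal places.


Project each component onto [0, 2].
clip(-6.9982) = 0.0, clip(9.931) = 2.0, clip(7.804) = 2.0
Projection = [0.0, 2.0, 2.0]
Squared diffs: [48.9748, 62.9008, 33.6864]
Distance = sqrt(145.562) = 12.0649


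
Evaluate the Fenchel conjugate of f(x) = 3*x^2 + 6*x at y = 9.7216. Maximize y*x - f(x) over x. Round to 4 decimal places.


f*(y) = sup_x {y*x - a*x^2 - b*x} = sup_x {(y-b)*x - a*x^2}
FOC: (y - b) - 2a*x = 0 => x* = (y - b)/(2a)
x* = (9.7216 - 6)/(2*3) = 0.6203
f*(9.7216) = (y-b)^2/(4a) = (9.7216 - 6)^2/(4*3)
= 13.8503/12 = 1.1542


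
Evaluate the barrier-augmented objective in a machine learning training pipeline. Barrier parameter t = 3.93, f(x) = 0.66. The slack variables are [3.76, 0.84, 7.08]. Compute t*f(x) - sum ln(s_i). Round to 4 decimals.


Step 1: Compute log-barrier.
ln values: [1.3244, -0.1744, 1.9573]
phi = -(1.3244 - 0.1744 + 1.9573) = -3.1073
Step 2: Compute augmented objective.
t*f(x) = 3.93*0.66 = 2.5938
Total = 2.5938 - 3.1073 = -0.5135


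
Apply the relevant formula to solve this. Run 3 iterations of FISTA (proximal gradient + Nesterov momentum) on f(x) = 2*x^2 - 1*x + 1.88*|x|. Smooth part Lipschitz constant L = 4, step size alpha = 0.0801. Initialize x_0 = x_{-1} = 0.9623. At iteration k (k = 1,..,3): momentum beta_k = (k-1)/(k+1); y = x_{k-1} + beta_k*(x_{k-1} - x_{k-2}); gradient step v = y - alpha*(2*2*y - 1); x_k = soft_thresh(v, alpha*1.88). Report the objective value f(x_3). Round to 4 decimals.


FISTA on f(x) = 2*x^2 - 1*x + 1.88*|x|
L = 4, alpha = 0.0801
Iteration 1: beta = 0.0, y = 0.9623 + 0.0*(0.9623 - 0.9623) = 0.9623
  grad(y) = 2.8492, v = y - alpha*grad = 0.7341
  prox(v) = soft_thresh(0.7341, 0.1506) = 0.5835
Iteration 2: beta = 0.3333, y = 0.5835 + 0.3333*(0.5835 - 0.9623) = 0.4572
  grad(y) = 0.8289, v = y - alpha*grad = 0.3908
  prox(v) = soft_thresh(0.3908, 0.1506) = 0.2402
Iteration 3: beta = 0.5, y = 0.2402 + 0.5*(0.2402 - 0.5835) = 0.0686
  grad(y) = -0.7255, v = y - alpha*grad = 0.1267
  prox(v) = soft_thresh(0.1267, 0.1506) = 0.0
f(x_3) = 2*0.0^2 - 1*0.0 + 1.88*|0.0| = 0.0


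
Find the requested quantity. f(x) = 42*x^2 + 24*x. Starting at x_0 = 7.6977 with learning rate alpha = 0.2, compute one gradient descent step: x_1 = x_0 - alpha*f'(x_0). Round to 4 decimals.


We compute the gradient at x_0 and apply the update.
f'(x) = 84*x + 24
f'(7.6977) = 84*7.6977 + 24 = 670.6068
x_1 = 7.6977 - 0.2*670.6068 = -126.4237


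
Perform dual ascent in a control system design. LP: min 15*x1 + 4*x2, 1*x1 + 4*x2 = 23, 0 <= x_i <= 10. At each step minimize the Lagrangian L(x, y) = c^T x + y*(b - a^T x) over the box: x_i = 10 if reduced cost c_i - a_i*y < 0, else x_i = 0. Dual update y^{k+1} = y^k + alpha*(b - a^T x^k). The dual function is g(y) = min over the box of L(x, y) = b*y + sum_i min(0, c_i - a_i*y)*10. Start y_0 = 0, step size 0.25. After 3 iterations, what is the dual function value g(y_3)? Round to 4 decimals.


Dual ascent for LP: min 15*x1 + 4*x2, 1*x1 + 4*x2 = 23, 0 <= x_i <= 10
Step 1: y^k = 0.0, reduced costs: (15.0, 4.0)
  x^k = (0.0, 0.0), subgradient = b - a^T x = 23.0
  y^{k+1} = 0.0 + 0.25*23.0 = 5.75
Step 2: y^k = 5.75, reduced costs: (9.25, -19.0)
  x^k = (0.0, 10.0), subgradient = b - a^T x = -17.0
  y^{k+1} = 5.75 + 0.25*-17.0 = 1.5
Step 3: y^k = 1.5, reduced costs: (13.5, -2.0)
  x^k = (0.0, 10.0), subgradient = b - a^T x = -17.0
  y^{k+1} = 1.5 + 0.25*-17.0 = -2.75
Dual objective at y_3 = -2.75: reduced costs (17.75, 15.0), box minimizer x = (0.0, 0.0)
g(y_3) = b*y + (c1 - a1*y)*x1 + (c2 - a2*y)*x2 = 23*(-2.75) + 17.75*0.0 + 15.0*0.0 = -63.25 + 0.0 + 0.0 = -63.25


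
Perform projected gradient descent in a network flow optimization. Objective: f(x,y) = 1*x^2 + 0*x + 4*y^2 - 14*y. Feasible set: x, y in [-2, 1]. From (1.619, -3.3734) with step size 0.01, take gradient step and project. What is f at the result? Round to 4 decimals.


Step 1: Compute gradient at (1.619, -3.3734).
grad_x = 2*1*1.619 + 0 = 3.238
grad_y = 2*4*-3.3734 - 14 = -40.9872
Step 2: Gradient step.
x_raw = 1.619 - 0.01*3.238 = 1.5866
y_raw = -3.3734 - 0.01*-40.9872 = -2.9635
Step 3: Project onto [-2, 1].
x_proj = clip(1.5866) = 1.0
y_proj = clip(-2.9635) = -2.0
Step 4: Evaluate f.
f(1.0, -2.0) = 45.0


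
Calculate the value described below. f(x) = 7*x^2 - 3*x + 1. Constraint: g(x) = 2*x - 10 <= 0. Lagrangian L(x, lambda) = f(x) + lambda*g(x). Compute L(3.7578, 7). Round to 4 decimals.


Step 1: Evaluate f(x).
f(3.7578) = 7*3.7578^2 - 3*3.7578 + 1 = 88.574
Step 2: Evaluate g(x).
g(3.7578) = 2*3.7578 - 10 = -2.4844
Step 3: Compute Lagrangian.
L = 88.574 + 7*-2.4844 = 71.1832


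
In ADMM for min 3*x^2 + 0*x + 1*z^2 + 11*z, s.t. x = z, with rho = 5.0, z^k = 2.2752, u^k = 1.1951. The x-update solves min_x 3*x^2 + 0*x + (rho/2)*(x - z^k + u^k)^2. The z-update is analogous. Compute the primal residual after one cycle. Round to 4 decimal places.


ADMM iteration with rho = 5.0, z^k = 2.2752, u^k = 1.1951
Step 1: x-update.
Minimize 3*x^2 + 0*x + (5.0/2)*(x - 2.2752 + 1.1951)^2
FOC: (2*3 + 5.0)*x = 0 + 5.0*(2.2752 - 1.1951)
x^{k+1} = 0.491
Step 2: z-update.
Minimize 1*z^2 + 11*z + (5.0/2)*(0.491 - z + 1.1951)^2
FOC: (2*1 + 5.0)*z = -11 + 5.0*(0.491 + 1.1951)
z^{k+1} = -0.3671
Step 3: u-update.
u^{k+1} = 1.1951 + 0.491 + 0.3671 = 2.0532
Step 4: Primal residual = |0.491 + 0.3671| = 0.8581


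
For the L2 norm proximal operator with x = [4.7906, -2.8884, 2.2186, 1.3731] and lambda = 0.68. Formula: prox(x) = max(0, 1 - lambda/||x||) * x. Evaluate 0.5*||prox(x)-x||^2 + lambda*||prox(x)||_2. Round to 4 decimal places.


Step 1: Compute ||x||.
||x|| = 6.1725
Step 2: Compute scaling factor.
scale = max(0, 1 - 0.68/6.1725) = 0.8898
Step 3: prox(x) = [4.2628, -2.5702, 1.9742, 1.2218]
||prox(x)|| = 5.4925
Step 4: Proximal objective.
0.5*||prox-x||^2 = 0.2312
lambda*||prox|| = 3.7349
Total = 3.9661


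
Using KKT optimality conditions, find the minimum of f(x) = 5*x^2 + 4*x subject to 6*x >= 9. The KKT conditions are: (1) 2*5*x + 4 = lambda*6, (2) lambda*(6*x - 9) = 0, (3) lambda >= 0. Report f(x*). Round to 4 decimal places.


Step 1: Try lambda = 0 (constraint inactive).
x_unc = -4/(2*5) = -0.4
Check: 6*-0.4 = -2.4 < 9 -- violated!
Step 2: Constraint must be active: 6*x = 9
x* = 9/6 = 1.5
lambda = (2*5*1.5 + 4)/6 = 3.1667
Step 3: Compute optimal value.
f(x*) = 5*1.5^2 + 4*1.5 = 17.25


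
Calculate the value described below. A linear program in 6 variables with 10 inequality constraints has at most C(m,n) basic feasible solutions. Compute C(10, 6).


Each vertex corresponds to some choice of n active constraints out of m, so the number of vertices is at most C(m, n) = m! / (n!(m-n)!).
m = 10, n = 6
Numerator: 10 * 9 * 8 * 7 * 6 * 5
Denominator: 6! = 720
C(10, 6) = 210


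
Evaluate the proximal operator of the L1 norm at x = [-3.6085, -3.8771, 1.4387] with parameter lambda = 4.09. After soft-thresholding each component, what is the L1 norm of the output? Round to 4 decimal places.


Soft-thresholding with lambda = 4.09:
prox(-3.6085) = sign(-3.6085)*max(|-3.6085| - 4.09, 0) = 0.0
prox(-3.8771) = sign(-3.8771)*max(|-3.8771| - 4.09, 0) = 0.0
prox(1.4387) = sign(1.4387)*max(|1.4387| - 4.09, 0) = 0.0
prox(x) = [0.0, 0.0, 0.0]
||prox(x)||_1 = 0.0 + 0.0 + 0.0 = 0.0


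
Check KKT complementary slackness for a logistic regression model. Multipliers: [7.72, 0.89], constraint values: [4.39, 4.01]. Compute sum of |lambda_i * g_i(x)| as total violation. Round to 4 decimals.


KKT complementary slackness check:
lambda_1 * g_1 = 7.72 * 4.39 = 33.8908
lambda_2 * g_2 = 0.89 * 4.01 = 3.5689
Total violation = 33.8908 + 3.5689 = 37.4597


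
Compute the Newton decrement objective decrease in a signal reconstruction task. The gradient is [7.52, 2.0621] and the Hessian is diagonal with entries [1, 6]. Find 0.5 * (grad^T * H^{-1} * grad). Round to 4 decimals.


Step 1: H is diagonal, so H^(-1) * g = [7.52, 0.3437].
Step 2: g^T H^(-1) g = sum_i g_i^2 / H_ii
  = (7.52)^2/1 + (2.0621)^2/6
  = 56.5504 + 0.7087 = 57.2591
Step 3: Objective decrease = 0.5 * g^T H^(-1) g = 28.6296


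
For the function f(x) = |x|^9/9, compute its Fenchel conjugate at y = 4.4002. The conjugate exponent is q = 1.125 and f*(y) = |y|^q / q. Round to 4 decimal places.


The conjugate exponent q satisfies 1/p + 1/q = 1.
p = 9, so q = 9/(9 - 1) = 1.125
|y|^q = 4.4002^1.125 = 5.2955
f*(4.4002) = 5.2955 / 1.125 = 4.7071


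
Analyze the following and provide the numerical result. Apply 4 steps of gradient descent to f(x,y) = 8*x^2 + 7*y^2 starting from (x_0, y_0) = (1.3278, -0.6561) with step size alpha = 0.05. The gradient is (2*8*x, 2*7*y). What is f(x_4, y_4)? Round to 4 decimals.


Gradient descent on f(x,y) = 8*x^2 + 7*y^2.
Starting point: (1.3278, -0.6561), alpha = 0.05
Step 1: grad_x = 2*8*1.3278 = 21.2448, grad_y = 2*7*-0.6561 = -9.1854
  x_1 = 1.3278 - 0.05*21.2448 = 0.2656
  y_1 = -0.6561 - 0.05*-9.1854 = -0.1968
Step 2: grad_x = 2*8*0.2656 = 4.249, grad_y = 2*7*-0.1968 = -2.7556
  x_2 = 0.2656 - 0.05*4.249 = 0.0531
  y_2 = -0.1968 - 0.05*-2.7556 = -0.059
Step 3: grad_x = 2*8*0.0531 = 0.8498, grad_y = 2*7*-0.059 = -0.8267
  x_3 = 0.0531 - 0.05*0.8498 = 0.0106
  y_3 = -0.059 - 0.05*-0.8267 = -0.0177
Step 4: grad_x = 2*8*0.0106 = 0.17, grad_y = 2*7*-0.0177 = -0.248
  x_4 = 0.0106 - 0.05*0.17 = 0.0021
  y_4 = -0.0177 - 0.05*-0.248 = -0.0053
f(0.0021, -0.0053) = 8*0.0021^2 + 7*(-0.0053)^2 = 0.0002


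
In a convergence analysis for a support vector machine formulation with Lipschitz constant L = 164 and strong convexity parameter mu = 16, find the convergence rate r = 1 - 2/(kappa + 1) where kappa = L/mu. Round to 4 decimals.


Step 1: Compute the condition number.
kappa = L/mu = 164/16 = 10.25
Step 2: Compute the convergence rate.
r = 1 - 2/(kappa + 1) = 1 - 2*mu/(L + mu) = (L - mu)/(L + mu) = 148/180 = 0.8222


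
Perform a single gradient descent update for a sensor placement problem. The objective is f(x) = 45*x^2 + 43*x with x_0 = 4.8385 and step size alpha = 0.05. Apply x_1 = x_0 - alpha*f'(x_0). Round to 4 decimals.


We compute the gradient at x_0 and apply the update.
f'(x) = 90*x + 43
f'(4.8385) = 90*4.8385 + 43 = 478.465
x_1 = 4.8385 - 0.05*478.465 = -19.0848


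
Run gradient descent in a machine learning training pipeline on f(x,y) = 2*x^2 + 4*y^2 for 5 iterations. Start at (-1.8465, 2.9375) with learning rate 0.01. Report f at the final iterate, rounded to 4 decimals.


Gradient descent on f(x,y) = 2*x^2 + 4*y^2.
Starting point: (-1.8465, 2.9375), alpha = 0.01
Step 1: grad_x = 2*2*-1.8465 = -7.386, grad_y = 2*4*2.9375 = 23.5
  x_1 = -1.8465 - 0.01*-7.386 = -1.7726
  y_1 = 2.9375 - 0.01*23.5 = 2.7025
Step 2: grad_x = 2*2*-1.7726 = -7.0906, grad_y = 2*4*2.7025 = 21.62
  x_2 = -1.7726 - 0.01*-7.0906 = -1.7017
  y_2 = 2.7025 - 0.01*21.62 = 2.4863
Step 3: grad_x = 2*2*-1.7017 = -6.8069, grad_y = 2*4*2.4863 = 19.8904
  x_3 = -1.7017 - 0.01*-6.8069 = -1.6337
  y_3 = 2.4863 - 0.01*19.8904 = 2.2874
Step 4: grad_x = 2*2*-1.6337 = -6.5347, grad_y = 2*4*2.2874 = 18.2992
  x_4 = -1.6337 - 0.01*-6.5347 = -1.5683
  y_4 = 2.2874 - 0.01*18.2992 = 2.1044
Step 5: grad_x = 2*2*-1.5683 = -6.2733, grad_y = 2*4*2.1044 = 16.8352
  x_5 = -1.5683 - 0.01*-6.2733 = -1.5056
  y_5 = 2.1044 - 0.01*16.8352 = 1.9361
f(-1.5056, 1.9361) = 2*(-1.5056)^2 + 4*1.9361^2 = 19.5268


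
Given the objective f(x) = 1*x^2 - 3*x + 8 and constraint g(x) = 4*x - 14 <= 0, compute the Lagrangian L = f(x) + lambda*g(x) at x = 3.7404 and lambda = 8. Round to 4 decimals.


Step 1: Evaluate f(x).
f(3.7404) = 1*3.7404^2 - 3*3.7404 + 8 = 10.7694
Step 2: Evaluate g(x).
g(3.7404) = 4*3.7404 - 14 = 0.9616
Step 3: Compute Lagrangian.
L = 10.7694 + 8*0.9616 = 18.4622


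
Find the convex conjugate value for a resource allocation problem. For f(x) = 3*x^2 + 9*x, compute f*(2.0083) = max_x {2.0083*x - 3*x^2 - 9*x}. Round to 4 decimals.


f*(y) = sup_x {y*x - a*x^2 - b*x} = sup_x {(y-b)*x - a*x^2}
FOC: (y - b) - 2a*x = 0 => x* = (y - b)/(2a)
x* = (2.0083 - 9)/(2*3) = -1.1653
f*(2.0083) = (y-b)^2/(4a) = (2.0083 - 9)^2/(4*3)
= 48.8839/12 = 4.0737


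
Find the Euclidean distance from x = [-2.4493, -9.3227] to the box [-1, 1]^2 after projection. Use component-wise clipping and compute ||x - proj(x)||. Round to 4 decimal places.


Project each component onto [-1, 1].
clip(-2.4493) = -1.0, clip(-9.3227) = -1.0
Projection = [-1.0, -1.0]
Squared diffs: [2.1005, 69.2673]
Distance = sqrt(71.3678) = 8.4479


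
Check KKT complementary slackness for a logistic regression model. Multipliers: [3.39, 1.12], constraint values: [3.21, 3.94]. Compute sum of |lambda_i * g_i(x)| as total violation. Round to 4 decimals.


KKT complementary slackness check:
lambda_1 * g_1 = 3.39 * 3.21 = 10.8819
lambda_2 * g_2 = 1.12 * 3.94 = 4.4128
Total violation = 10.8819 + 4.4128 = 15.2947


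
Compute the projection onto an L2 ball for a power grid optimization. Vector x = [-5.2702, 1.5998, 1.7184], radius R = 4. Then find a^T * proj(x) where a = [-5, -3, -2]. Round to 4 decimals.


Step 1: Compute ||x|| (intermediates to 6 decimals).
||x|| = sqrt((-5.2702)^2 + 1.5998^2 + 1.7184^2) = 5.769512
Step 2: Project.
Since ||x|| > R, scale = R/||x|| = 4/5.769512 = 0.6933, proj(x) = scale * x
proj(x) = [-3.65383, 1.109141, 1.191367]
Step 3: Dot product.
a^T * proj(x) = -5*(-3.65383) - 3*1.109141 - 2*1.191367 = 12.559


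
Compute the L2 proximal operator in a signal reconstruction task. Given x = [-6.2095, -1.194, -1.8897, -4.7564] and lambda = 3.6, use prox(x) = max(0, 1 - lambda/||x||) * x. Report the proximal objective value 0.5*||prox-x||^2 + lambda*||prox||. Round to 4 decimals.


Step 1: Compute ||x||.
||x|| = 8.135
Step 2: Compute scaling factor.
scale = max(0, 1 - 3.6/8.135) = 0.5575
Step 3: prox(x) = [-3.4616, -0.6656, -1.0534, -2.6515]
||prox(x)|| = 4.535
Step 4: Proximal objective.
0.5*||prox-x||^2 = 6.48
lambda*||prox|| = 16.326
Total = 22.8059


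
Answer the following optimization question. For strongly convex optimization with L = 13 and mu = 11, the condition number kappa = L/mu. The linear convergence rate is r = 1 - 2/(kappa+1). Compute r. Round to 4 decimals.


Step 1: Compute the condition number.
kappa = L/mu = 13/11 = 1.1818
Step 2: Compute the convergence rate.
r = 1 - 2/(kappa + 1) = 1 - 2*mu/(L + mu) = (L - mu)/(L + mu) = 2/24 = 0.0833


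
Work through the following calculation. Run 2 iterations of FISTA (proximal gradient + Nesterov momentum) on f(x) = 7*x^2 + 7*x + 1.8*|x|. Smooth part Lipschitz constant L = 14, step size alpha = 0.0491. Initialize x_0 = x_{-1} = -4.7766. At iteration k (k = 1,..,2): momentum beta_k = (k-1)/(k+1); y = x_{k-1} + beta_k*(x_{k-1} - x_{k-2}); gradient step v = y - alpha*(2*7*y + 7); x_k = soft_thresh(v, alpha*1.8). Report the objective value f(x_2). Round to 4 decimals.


FISTA on f(x) = 7*x^2 + 7*x + 1.8*|x|
L = 14, alpha = 0.0491
Iteration 1: beta = 0.0, y = -4.7766 + 0.0*(-4.7766 + 4.7766) = -4.7766
  grad(y) = -59.8724, v = y - alpha*grad = -1.8369
  prox(v) = soft_thresh(-1.8369, 0.0884) = -1.7485
Iteration 2: beta = 0.3333, y = -1.7485 + 0.3333*(-1.7485 + 4.7766) = -0.7391
  grad(y) = -3.3476, v = y - alpha*grad = -0.5747
  prox(v) = soft_thresh(-0.5747, 0.0884) = -0.4864
f(x_2) = 7*(-0.4864)^2 + 7*(-0.4864) + 1.8*|-0.4864| = -0.8732


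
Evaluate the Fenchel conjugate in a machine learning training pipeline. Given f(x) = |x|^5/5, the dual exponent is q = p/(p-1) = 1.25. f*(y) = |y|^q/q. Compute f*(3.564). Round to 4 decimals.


The conjugate exponent q satisfies 1/p + 1/q = 1.
p = 5, so q = 5/(5 - 1) = 1.25
|y|^q = 3.564^1.25 = 4.8969
f*(3.564) = 4.8969 / 1.25 = 3.9175


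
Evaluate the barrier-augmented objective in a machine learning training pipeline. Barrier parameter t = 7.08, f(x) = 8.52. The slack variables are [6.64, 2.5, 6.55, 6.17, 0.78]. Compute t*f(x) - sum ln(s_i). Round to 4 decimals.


Step 1: Compute log-barrier.
ln values: [1.8931, 0.9163, 1.8795, 1.8197, -0.2485]
phi = -(1.8931 + 0.9163 + 1.8795 + 1.8197 - 0.2485) = -6.2601
Step 2: Compute augmented objective.
t*f(x) = 7.08*8.52 = 60.3216
Total = 60.3216 - 6.2601 = 54.0615


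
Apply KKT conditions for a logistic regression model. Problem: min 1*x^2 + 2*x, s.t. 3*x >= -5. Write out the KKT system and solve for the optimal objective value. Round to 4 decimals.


Step 1: Try lambda = 0 (constraint inactive).
Stationarity: 2*1*x + 2 = 0
x* = -2/(2*1) = -1.0
Check constraint: 3*-1.0 = -3.0 >= -5 -- satisfied.
Step 2: Compute optimal value.
f(x*) = 1*(-1.0)^2 + 2*(-1.0) = -1.0


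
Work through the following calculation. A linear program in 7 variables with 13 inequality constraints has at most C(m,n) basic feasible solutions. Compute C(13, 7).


Each vertex corresponds to some choice of n active constraints out of m, so the number of vertices is at most C(m, n) = m! / (n!(m-n)!).
m = 13, n = 7
Numerator: 13 * 12 * 11 * 10 * 9 * 8 * 7
Denominator: 7! = 5040
C(13, 7) = 1716


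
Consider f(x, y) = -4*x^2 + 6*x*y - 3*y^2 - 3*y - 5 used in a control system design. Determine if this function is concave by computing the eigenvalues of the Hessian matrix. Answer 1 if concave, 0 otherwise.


The Hessian of f(x,y) = -4*x^2 + 6*x*y - 3*y^2 - 3*y - 5 is:
H = [[-8, 6], [6, -6]]
Trace = -8 - 6 = -14
Determinant = -8*-6 - (6)^2 = 12
Discriminant = (-14)^2 - 4*12 = 148.0
Eigenvalues: lambda_1 = -13.0828, lambda_2 = -0.9172
The function is concave.

1
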